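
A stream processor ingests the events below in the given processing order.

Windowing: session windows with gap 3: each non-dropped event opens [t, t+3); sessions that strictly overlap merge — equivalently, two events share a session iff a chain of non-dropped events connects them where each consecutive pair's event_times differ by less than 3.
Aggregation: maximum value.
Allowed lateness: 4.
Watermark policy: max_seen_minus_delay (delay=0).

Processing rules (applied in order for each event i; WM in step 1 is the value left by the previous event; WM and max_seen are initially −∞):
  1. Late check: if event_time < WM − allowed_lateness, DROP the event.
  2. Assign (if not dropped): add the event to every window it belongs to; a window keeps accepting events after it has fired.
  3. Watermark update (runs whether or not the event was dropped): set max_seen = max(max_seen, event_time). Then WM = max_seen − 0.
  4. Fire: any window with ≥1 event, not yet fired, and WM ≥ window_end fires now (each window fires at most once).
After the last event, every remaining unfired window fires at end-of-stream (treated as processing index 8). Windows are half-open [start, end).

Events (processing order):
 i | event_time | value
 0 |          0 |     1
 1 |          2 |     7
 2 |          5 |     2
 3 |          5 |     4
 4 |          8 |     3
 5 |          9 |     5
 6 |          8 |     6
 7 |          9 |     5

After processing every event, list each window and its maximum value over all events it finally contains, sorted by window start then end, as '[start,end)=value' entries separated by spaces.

[0,5)=7 [5,8)=4 [8,12)=6

i=0 t=0 v=1: → [0,3); WM=0
i=1 t=2 v=7: → [0,5); WM=2
i=2 t=5 v=2: → [5,8); WM=5
i=3 t=5 v=4: → [5,8); WM=5
i=4 t=8 v=3: → [8,11); WM=8
i=5 t=9 v=5: → [8,12); WM=9
i=6 t=8 v=6: → [8,12); WM=9
i=7 t=9 v=5: → [8,12); WM=9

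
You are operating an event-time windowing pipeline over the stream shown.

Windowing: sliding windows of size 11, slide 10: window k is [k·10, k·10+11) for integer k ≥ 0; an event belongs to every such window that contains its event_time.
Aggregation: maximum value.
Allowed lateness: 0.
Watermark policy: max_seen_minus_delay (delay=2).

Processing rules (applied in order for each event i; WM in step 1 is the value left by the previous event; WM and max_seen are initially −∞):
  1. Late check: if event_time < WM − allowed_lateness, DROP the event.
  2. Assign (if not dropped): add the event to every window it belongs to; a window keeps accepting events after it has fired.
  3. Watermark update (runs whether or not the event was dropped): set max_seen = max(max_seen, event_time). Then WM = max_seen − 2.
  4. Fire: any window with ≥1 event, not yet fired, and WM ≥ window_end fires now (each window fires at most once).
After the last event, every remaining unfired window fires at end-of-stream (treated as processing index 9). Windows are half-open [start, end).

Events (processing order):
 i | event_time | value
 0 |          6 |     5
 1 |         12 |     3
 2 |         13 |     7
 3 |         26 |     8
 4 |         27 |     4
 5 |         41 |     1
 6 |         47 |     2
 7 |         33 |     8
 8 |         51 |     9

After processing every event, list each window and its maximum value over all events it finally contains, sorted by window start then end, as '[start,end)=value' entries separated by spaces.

[0,11)=5 [10,21)=7 [20,31)=8 [40,51)=2 [50,61)=9

i=0 t=6 v=5: → [0,11); WM=4
i=1 t=12 v=3: → [10,21); WM=10
i=2 t=13 v=7: → [10,21); WM=11; [0,11) fires=5
i=3 t=26 v=8: → [20,31); WM=24; [10,21) fires=7
i=4 t=27 v=4: → [20,31); WM=25
i=5 t=41 v=1: → [40,51); WM=39; [20,31) fires=8
i=6 t=47 v=2: → [40,51); WM=45
i=7 t=33 v=8: DROP (t<45-0); WM=45
i=8 t=51 v=9: → [50,61); WM=49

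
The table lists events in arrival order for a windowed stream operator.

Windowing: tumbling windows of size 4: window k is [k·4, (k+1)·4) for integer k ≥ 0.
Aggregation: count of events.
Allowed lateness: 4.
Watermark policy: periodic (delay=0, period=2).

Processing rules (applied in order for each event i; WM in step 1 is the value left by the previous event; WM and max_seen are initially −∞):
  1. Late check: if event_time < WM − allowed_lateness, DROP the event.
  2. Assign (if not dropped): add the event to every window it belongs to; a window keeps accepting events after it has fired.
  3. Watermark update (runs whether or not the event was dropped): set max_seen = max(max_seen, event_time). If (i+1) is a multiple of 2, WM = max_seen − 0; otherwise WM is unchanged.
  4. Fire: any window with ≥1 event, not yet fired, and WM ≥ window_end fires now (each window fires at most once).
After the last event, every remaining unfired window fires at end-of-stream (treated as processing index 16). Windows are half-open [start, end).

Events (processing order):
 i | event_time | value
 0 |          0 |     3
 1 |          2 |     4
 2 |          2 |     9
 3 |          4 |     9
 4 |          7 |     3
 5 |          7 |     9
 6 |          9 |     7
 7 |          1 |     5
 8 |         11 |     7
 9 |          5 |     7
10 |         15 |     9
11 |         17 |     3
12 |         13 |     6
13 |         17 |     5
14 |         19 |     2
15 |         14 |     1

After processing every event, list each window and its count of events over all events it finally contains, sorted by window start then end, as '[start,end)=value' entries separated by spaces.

i=0 t=0 v=3: → [0,4); WM=−∞
i=1 t=2 v=4: → [0,4); WM=2
i=2 t=2 v=9: → [0,4); WM=2
i=3 t=4 v=9: → [4,8); WM=4; [0,4) fires=3
i=4 t=7 v=3: → [4,8); WM=4
i=5 t=7 v=9: → [4,8); WM=7
i=6 t=9 v=7: → [8,12); WM=7
i=7 t=1 v=5: DROP (t<7-4); WM=9; [4,8) fires=3
i=8 t=11 v=7: → [8,12); WM=9
i=9 t=5 v=7: → [4,8); WM=11
i=10 t=15 v=9: → [12,16); WM=11
i=11 t=17 v=3: → [16,20); WM=17; [8,12) fires=2 [12,16) fires=1
i=12 t=13 v=6: → [12,16); WM=17
i=13 t=17 v=5: → [16,20); WM=17
i=14 t=19 v=2: → [16,20); WM=17
i=15 t=14 v=1: → [12,16); WM=19

[0,4)=3 [4,8)=4 [8,12)=2 [12,16)=3 [16,20)=3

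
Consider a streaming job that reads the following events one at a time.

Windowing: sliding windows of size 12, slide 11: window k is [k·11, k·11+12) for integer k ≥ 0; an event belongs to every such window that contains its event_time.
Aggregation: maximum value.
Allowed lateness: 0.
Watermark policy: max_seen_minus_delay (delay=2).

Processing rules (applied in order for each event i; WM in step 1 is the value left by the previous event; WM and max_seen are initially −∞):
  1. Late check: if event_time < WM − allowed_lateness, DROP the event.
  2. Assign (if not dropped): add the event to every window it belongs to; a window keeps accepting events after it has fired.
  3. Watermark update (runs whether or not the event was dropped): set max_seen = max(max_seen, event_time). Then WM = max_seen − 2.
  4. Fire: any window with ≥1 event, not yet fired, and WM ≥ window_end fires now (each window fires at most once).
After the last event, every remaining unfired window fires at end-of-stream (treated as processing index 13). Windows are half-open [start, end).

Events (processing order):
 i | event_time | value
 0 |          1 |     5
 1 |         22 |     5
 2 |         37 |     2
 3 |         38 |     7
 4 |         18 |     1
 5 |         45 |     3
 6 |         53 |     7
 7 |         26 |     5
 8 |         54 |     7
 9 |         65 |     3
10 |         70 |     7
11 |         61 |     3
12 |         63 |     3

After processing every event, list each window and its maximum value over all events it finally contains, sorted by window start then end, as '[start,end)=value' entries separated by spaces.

i=0 t=1 v=5: → [0,12); WM=-1
i=1 t=22 v=5: → [22,34),[11,23); WM=20; [0,12) fires=5
i=2 t=37 v=2: → [33,45); WM=35; [11,23) fires=5 [22,34) fires=5
i=3 t=38 v=7: → [33,45); WM=36
i=4 t=18 v=1: DROP (t<36-0); WM=36
i=5 t=45 v=3: → [44,56); WM=43
i=6 t=53 v=7: → [44,56); WM=51; [33,45) fires=7
i=7 t=26 v=5: DROP (t<51-0); WM=51
i=8 t=54 v=7: → [44,56); WM=52
i=9 t=65 v=3: → [55,67); WM=63; [44,56) fires=7
i=10 t=70 v=7: → [66,78); WM=68; [55,67) fires=3
i=11 t=61 v=3: DROP (t<68-0); WM=68
i=12 t=63 v=3: DROP (t<68-0); WM=68

[0,12)=5 [11,23)=5 [22,34)=5 [33,45)=7 [44,56)=7 [55,67)=3 [66,78)=7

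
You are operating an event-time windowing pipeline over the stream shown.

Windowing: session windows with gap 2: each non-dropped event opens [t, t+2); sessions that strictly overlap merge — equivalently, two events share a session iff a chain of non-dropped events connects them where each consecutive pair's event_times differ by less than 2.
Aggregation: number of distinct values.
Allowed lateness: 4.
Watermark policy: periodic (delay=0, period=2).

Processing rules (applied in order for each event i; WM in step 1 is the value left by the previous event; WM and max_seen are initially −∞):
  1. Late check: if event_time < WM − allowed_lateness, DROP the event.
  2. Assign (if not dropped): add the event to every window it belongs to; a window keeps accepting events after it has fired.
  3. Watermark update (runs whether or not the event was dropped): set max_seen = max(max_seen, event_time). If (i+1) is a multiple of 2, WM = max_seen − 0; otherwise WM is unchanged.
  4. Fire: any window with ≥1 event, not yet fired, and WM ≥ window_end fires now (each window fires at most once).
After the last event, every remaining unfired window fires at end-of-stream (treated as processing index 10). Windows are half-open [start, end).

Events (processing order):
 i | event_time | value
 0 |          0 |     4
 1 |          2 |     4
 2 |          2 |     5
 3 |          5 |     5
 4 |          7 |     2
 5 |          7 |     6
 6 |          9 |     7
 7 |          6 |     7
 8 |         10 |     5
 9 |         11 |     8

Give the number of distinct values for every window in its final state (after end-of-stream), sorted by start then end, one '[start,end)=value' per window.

i=0 t=0 v=4: → [0,2); WM=−∞
i=1 t=2 v=4: → [2,4); WM=2
i=2 t=2 v=5: → [2,4); WM=2
i=3 t=5 v=5: → [5,7); WM=5
i=4 t=7 v=2: → [7,9); WM=5
i=5 t=7 v=6: → [7,9); WM=7
i=6 t=9 v=7: → [9,11); WM=7
i=7 t=6 v=7: → [5,9); WM=9
i=8 t=10 v=5: → [9,12); WM=9
i=9 t=11 v=8: → [9,13); WM=11

[0,2)=1 [2,4)=2 [5,9)=4 [9,13)=3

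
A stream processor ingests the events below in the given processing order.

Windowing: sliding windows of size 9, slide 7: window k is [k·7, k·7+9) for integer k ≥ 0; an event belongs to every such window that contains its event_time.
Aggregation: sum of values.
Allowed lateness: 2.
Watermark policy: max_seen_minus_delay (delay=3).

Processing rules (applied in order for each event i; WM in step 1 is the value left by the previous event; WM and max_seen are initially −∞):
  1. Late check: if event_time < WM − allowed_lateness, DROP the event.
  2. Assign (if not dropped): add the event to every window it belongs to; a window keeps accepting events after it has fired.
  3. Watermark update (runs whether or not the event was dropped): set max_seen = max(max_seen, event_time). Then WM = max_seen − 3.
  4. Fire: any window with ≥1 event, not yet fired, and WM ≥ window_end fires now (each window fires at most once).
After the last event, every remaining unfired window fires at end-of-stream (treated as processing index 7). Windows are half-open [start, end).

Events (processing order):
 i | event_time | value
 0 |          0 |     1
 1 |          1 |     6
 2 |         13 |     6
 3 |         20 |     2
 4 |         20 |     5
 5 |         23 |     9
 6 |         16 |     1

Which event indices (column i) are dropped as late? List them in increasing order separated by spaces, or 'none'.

i=0 t=0 v=1: → [0,9); WM=-3
i=1 t=1 v=6: → [0,9); WM=-2
i=2 t=13 v=6: → [7,16); WM=10; [0,9) fires=7
i=3 t=20 v=2: → [14,23); WM=17; [7,16) fires=6
i=4 t=20 v=5: → [14,23); WM=17
i=5 t=23 v=9: → [21,30); WM=20
i=6 t=16 v=1: DROP (t<20-2); WM=20

6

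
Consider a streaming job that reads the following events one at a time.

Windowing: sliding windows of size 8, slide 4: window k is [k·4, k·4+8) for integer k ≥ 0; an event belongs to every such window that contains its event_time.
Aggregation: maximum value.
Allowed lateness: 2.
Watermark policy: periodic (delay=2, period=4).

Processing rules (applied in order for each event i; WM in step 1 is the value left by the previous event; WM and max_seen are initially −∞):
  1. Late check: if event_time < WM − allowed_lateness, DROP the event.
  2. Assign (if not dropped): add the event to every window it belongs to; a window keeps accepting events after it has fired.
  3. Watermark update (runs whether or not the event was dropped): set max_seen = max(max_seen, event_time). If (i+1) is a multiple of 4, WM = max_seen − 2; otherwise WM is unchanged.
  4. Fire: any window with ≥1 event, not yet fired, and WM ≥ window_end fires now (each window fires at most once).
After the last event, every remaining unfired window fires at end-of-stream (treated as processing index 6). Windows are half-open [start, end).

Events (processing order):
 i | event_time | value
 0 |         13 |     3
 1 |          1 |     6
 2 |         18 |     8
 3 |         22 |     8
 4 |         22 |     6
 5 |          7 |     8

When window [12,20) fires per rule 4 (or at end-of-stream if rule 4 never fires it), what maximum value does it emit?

8

i=0 t=13 v=3: → [12,20),[8,16); WM=−∞
i=1 t=1 v=6: → [0,8); WM=−∞
i=2 t=18 v=8: → [16,24),[12,20); WM=−∞
i=3 t=22 v=8: → [20,28),[16,24); WM=20; [0,8) fires=6 [8,16) fires=3 [12,20) fires=8
i=4 t=22 v=6: → [20,28),[16,24); WM=20
i=5 t=7 v=8: DROP (t<20-2); WM=20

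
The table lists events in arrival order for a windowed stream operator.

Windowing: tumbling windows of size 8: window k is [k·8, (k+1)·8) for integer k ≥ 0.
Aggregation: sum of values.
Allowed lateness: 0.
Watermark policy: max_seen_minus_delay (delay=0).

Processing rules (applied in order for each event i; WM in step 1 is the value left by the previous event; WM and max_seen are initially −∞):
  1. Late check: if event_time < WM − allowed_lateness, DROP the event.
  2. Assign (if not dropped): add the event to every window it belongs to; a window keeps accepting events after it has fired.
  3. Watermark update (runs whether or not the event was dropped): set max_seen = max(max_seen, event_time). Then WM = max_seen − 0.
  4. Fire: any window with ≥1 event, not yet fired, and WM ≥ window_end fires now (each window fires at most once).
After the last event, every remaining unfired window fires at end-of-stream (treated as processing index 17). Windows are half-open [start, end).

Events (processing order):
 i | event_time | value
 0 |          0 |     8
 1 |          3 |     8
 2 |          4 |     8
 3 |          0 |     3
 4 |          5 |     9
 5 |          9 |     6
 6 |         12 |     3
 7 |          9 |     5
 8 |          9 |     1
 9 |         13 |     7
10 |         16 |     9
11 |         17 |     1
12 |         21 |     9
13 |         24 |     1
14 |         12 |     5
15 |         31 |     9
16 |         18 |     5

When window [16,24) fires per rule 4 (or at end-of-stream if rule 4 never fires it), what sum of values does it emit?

19

i=0 t=0 v=8: → [0,8); WM=0
i=1 t=3 v=8: → [0,8); WM=3
i=2 t=4 v=8: → [0,8); WM=4
i=3 t=0 v=3: DROP (t<4-0); WM=4
i=4 t=5 v=9: → [0,8); WM=5
i=5 t=9 v=6: → [8,16); WM=9; [0,8) fires=33
i=6 t=12 v=3: → [8,16); WM=12
i=7 t=9 v=5: DROP (t<12-0); WM=12
i=8 t=9 v=1: DROP (t<12-0); WM=12
i=9 t=13 v=7: → [8,16); WM=13
i=10 t=16 v=9: → [16,24); WM=16; [8,16) fires=16
i=11 t=17 v=1: → [16,24); WM=17
i=12 t=21 v=9: → [16,24); WM=21
i=13 t=24 v=1: → [24,32); WM=24; [16,24) fires=19
i=14 t=12 v=5: DROP (t<24-0); WM=24
i=15 t=31 v=9: → [24,32); WM=31
i=16 t=18 v=5: DROP (t<31-0); WM=31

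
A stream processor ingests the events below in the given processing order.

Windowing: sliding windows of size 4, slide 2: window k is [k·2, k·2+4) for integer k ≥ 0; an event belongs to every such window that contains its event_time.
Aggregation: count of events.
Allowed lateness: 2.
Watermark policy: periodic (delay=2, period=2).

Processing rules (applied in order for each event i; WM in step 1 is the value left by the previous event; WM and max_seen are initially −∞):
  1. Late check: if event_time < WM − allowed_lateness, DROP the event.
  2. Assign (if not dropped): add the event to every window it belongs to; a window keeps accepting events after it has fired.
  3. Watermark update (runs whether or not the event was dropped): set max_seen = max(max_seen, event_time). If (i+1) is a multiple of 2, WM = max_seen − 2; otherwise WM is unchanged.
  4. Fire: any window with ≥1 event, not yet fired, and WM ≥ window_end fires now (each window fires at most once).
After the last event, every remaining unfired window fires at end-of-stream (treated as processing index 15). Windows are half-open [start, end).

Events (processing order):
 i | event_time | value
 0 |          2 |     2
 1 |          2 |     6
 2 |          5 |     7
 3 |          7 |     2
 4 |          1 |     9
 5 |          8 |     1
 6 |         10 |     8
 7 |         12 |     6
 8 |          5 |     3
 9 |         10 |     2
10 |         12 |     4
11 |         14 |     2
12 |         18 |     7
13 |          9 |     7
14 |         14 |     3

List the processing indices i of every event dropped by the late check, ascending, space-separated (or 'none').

i=0 t=2 v=2: → [2,6),[0,4); WM=−∞
i=1 t=2 v=6: → [2,6),[0,4); WM=0
i=2 t=5 v=7: → [4,8),[2,6); WM=0
i=3 t=7 v=2: → [6,10),[4,8); WM=5; [0,4) fires=2
i=4 t=1 v=9: DROP (t<5-2); WM=5
i=5 t=8 v=1: → [8,12),[6,10); WM=6; [2,6) fires=3
i=6 t=10 v=8: → [10,14),[8,12); WM=6
i=7 t=12 v=6: → [12,16),[10,14); WM=10; [4,8) fires=2 [6,10) fires=2
i=8 t=5 v=3: DROP (t<10-2); WM=10
i=9 t=10 v=2: → [10,14),[8,12); WM=10
i=10 t=12 v=4: → [12,16),[10,14); WM=10
i=11 t=14 v=2: → [14,18),[12,16); WM=12; [8,12) fires=3
i=12 t=18 v=7: → [18,22),[16,20); WM=12
i=13 t=9 v=7: DROP (t<12-2); WM=16; [10,14) fires=4 [12,16) fires=3
i=14 t=14 v=3: → [14,18),[12,16); WM=16

4 8 13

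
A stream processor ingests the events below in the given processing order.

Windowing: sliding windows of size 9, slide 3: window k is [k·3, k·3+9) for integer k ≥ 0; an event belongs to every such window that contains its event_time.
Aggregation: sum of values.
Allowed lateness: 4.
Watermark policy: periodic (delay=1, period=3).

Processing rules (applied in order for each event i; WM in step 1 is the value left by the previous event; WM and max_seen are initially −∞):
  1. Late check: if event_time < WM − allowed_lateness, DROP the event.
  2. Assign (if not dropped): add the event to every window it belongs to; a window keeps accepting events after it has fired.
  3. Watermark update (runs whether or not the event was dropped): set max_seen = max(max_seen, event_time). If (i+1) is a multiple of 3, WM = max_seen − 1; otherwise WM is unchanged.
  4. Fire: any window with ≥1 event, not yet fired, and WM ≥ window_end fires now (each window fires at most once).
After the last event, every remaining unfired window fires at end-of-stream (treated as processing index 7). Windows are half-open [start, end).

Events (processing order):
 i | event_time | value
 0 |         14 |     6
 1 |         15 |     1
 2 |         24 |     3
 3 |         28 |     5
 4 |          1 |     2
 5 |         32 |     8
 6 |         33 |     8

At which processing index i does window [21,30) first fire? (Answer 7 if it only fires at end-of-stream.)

i=0 t=14 v=6: → [12,21),[9,18),[6,15); WM=−∞
i=1 t=15 v=1: → [15,24),[12,21),[9,18); WM=−∞
i=2 t=24 v=3: → [24,33),[21,30),[18,27); WM=23; [6,15) fires=6 [9,18) fires=7 [12,21) fires=7
i=3 t=28 v=5: → [27,36),[24,33),[21,30); WM=23
i=4 t=1 v=2: DROP (t<23-4); WM=23
i=5 t=32 v=8: → [30,39),[27,36),[24,33); WM=31; [15,24) fires=1 [18,27) fires=3 [21,30) fires=8
i=6 t=33 v=8: → [33,42),[30,39),[27,36); WM=31

5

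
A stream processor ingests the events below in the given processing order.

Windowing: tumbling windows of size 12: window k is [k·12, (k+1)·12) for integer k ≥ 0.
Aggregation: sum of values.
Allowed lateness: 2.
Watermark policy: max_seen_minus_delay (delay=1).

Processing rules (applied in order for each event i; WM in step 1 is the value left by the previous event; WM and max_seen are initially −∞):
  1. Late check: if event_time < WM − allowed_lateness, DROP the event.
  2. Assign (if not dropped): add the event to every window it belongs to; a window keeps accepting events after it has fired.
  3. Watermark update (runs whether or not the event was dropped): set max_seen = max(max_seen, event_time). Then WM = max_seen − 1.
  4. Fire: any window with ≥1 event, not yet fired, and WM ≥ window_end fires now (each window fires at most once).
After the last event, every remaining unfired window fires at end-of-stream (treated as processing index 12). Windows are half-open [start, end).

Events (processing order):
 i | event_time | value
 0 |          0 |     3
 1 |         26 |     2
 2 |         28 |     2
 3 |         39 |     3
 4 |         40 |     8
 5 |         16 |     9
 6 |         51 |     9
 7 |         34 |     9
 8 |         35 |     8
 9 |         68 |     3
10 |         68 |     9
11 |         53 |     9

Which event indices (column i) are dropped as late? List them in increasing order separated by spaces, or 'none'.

5 7 8 11

i=0 t=0 v=3: → [0,12); WM=-1
i=1 t=26 v=2: → [24,36); WM=25; [0,12) fires=3
i=2 t=28 v=2: → [24,36); WM=27
i=3 t=39 v=3: → [36,48); WM=38; [24,36) fires=4
i=4 t=40 v=8: → [36,48); WM=39
i=5 t=16 v=9: DROP (t<39-2); WM=39
i=6 t=51 v=9: → [48,60); WM=50; [36,48) fires=11
i=7 t=34 v=9: DROP (t<50-2); WM=50
i=8 t=35 v=8: DROP (t<50-2); WM=50
i=9 t=68 v=3: → [60,72); WM=67; [48,60) fires=9
i=10 t=68 v=9: → [60,72); WM=67
i=11 t=53 v=9: DROP (t<67-2); WM=67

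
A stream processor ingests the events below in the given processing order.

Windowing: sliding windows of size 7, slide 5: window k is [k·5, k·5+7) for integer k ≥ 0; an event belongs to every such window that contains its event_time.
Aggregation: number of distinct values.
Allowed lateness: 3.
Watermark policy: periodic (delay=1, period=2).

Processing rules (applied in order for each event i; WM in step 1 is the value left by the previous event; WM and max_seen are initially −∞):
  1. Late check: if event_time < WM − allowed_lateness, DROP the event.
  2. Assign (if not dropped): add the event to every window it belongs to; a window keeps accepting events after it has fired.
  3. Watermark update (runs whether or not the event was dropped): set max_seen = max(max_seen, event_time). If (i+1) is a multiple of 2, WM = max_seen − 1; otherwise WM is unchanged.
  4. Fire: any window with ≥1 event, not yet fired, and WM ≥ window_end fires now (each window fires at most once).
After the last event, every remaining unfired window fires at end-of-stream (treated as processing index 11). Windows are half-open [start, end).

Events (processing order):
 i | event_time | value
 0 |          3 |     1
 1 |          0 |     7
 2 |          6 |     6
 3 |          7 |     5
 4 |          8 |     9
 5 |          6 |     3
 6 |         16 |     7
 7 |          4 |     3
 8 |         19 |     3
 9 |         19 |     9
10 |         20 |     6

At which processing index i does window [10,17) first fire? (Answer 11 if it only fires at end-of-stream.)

9

i=0 t=3 v=1: → [0,7); WM=−∞
i=1 t=0 v=7: → [0,7); WM=2
i=2 t=6 v=6: → [5,12),[0,7); WM=2
i=3 t=7 v=5: → [5,12); WM=6
i=4 t=8 v=9: → [5,12); WM=6
i=5 t=6 v=3: → [5,12),[0,7); WM=7; [0,7) fires=4
i=6 t=16 v=7: → [15,22),[10,17); WM=7
i=7 t=4 v=3: → [0,7); WM=15; [5,12) fires=4
i=8 t=19 v=3: → [15,22); WM=15
i=9 t=19 v=9: → [15,22); WM=18; [10,17) fires=1
i=10 t=20 v=6: → [20,27),[15,22); WM=18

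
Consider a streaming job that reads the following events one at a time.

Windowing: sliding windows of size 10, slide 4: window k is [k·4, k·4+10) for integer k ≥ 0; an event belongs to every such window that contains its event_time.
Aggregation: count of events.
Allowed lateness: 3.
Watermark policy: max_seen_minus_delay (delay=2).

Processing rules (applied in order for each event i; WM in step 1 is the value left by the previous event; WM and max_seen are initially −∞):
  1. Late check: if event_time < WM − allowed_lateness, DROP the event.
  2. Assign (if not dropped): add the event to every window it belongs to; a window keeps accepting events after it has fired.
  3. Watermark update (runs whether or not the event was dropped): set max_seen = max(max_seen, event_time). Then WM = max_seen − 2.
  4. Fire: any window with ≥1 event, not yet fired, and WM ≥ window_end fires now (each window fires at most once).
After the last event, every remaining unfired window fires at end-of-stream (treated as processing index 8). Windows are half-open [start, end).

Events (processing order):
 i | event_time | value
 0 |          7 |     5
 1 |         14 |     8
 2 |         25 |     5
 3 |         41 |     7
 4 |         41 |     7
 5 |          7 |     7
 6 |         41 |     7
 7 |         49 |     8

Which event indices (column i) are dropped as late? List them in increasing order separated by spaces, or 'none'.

i=0 t=7 v=5: → [4,14),[0,10); WM=5
i=1 t=14 v=8: → [12,22),[8,18); WM=12; [0,10) fires=1
i=2 t=25 v=5: → [24,34),[20,30),[16,26); WM=23; [4,14) fires=1 [8,18) fires=1 [12,22) fires=1
i=3 t=41 v=7: → [40,50),[36,46),[32,42); WM=39; [16,26) fires=1 [20,30) fires=1 [24,34) fires=1
i=4 t=41 v=7: → [40,50),[36,46),[32,42); WM=39
i=5 t=7 v=7: DROP (t<39-3); WM=39
i=6 t=41 v=7: → [40,50),[36,46),[32,42); WM=39
i=7 t=49 v=8: → [48,58),[44,54),[40,50); WM=47; [32,42) fires=3 [36,46) fires=3

5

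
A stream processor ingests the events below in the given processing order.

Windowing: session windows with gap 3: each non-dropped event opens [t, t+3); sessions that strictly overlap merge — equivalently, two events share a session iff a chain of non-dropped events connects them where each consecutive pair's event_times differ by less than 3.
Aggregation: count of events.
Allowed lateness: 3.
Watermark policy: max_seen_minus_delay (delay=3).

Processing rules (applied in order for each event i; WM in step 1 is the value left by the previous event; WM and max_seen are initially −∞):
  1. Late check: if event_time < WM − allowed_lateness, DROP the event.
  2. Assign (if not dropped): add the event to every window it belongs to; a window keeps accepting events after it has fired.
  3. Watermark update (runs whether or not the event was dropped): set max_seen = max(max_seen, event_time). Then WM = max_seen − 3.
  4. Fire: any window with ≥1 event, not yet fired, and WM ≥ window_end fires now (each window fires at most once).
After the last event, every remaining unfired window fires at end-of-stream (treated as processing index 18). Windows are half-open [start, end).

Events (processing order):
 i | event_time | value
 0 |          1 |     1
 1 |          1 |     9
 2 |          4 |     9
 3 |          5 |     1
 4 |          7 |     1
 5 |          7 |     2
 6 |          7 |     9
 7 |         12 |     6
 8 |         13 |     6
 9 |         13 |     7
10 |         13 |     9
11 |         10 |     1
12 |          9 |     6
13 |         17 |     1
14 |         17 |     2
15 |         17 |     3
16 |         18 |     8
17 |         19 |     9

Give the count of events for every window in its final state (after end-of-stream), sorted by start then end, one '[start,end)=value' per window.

[1,4)=2 [4,16)=11 [17,22)=5

i=0 t=1 v=1: → [1,4); WM=-2
i=1 t=1 v=9: → [1,4); WM=-2
i=2 t=4 v=9: → [4,7); WM=1
i=3 t=5 v=1: → [4,8); WM=2
i=4 t=7 v=1: → [4,10); WM=4
i=5 t=7 v=2: → [4,10); WM=4
i=6 t=7 v=9: → [4,10); WM=4
i=7 t=12 v=6: → [12,15); WM=9
i=8 t=13 v=6: → [12,16); WM=10
i=9 t=13 v=7: → [12,16); WM=10
i=10 t=13 v=9: → [12,16); WM=10
i=11 t=10 v=1: → [10,16); WM=10
i=12 t=9 v=6: → [4,16); WM=10
i=13 t=17 v=1: → [17,20); WM=14
i=14 t=17 v=2: → [17,20); WM=14
i=15 t=17 v=3: → [17,20); WM=14
i=16 t=18 v=8: → [17,21); WM=15
i=17 t=19 v=9: → [17,22); WM=16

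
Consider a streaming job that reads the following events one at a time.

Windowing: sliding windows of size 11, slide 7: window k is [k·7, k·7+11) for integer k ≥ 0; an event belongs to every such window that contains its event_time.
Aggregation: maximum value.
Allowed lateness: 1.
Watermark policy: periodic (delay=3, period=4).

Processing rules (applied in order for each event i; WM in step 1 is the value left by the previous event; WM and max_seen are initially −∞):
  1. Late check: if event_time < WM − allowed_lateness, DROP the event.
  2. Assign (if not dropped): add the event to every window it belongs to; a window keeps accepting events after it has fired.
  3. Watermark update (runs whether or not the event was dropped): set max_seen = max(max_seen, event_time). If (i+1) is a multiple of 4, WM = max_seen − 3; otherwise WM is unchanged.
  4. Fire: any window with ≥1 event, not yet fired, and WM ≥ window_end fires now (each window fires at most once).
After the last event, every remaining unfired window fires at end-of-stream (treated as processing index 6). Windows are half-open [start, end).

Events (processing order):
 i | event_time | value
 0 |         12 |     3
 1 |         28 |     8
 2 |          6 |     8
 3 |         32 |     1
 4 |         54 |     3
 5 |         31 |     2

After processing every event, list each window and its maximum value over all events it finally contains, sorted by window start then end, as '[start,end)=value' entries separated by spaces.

[0,11)=8 [7,18)=3 [21,32)=8 [28,39)=8 [49,60)=3

i=0 t=12 v=3: → [7,18); WM=−∞
i=1 t=28 v=8: → [28,39),[21,32); WM=−∞
i=2 t=6 v=8: → [0,11); WM=−∞
i=3 t=32 v=1: → [28,39); WM=29; [0,11) fires=8 [7,18) fires=3
i=4 t=54 v=3: → [49,60); WM=29
i=5 t=31 v=2: → [28,39),[21,32); WM=29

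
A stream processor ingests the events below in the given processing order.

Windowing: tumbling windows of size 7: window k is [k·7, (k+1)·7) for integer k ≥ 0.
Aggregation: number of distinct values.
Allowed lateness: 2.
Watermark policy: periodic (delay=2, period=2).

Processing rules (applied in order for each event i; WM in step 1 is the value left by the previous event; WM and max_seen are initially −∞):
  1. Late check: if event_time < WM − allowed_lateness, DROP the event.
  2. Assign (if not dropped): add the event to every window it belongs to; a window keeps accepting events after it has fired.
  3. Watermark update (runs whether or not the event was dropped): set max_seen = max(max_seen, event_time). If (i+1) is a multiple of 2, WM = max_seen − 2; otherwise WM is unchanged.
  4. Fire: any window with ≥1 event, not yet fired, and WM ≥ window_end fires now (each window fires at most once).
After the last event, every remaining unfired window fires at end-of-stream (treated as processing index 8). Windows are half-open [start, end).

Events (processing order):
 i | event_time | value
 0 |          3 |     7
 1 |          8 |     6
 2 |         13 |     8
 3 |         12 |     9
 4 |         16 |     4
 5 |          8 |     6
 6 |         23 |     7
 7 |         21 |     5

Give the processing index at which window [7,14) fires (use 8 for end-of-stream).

i=0 t=3 v=7: → [0,7); WM=−∞
i=1 t=8 v=6: → [7,14); WM=6
i=2 t=13 v=8: → [7,14); WM=6
i=3 t=12 v=9: → [7,14); WM=11; [0,7) fires=1
i=4 t=16 v=4: → [14,21); WM=11
i=5 t=8 v=6: DROP (t<11-2); WM=14; [7,14) fires=3
i=6 t=23 v=7: → [21,28); WM=14
i=7 t=21 v=5: → [21,28); WM=21; [14,21) fires=1

5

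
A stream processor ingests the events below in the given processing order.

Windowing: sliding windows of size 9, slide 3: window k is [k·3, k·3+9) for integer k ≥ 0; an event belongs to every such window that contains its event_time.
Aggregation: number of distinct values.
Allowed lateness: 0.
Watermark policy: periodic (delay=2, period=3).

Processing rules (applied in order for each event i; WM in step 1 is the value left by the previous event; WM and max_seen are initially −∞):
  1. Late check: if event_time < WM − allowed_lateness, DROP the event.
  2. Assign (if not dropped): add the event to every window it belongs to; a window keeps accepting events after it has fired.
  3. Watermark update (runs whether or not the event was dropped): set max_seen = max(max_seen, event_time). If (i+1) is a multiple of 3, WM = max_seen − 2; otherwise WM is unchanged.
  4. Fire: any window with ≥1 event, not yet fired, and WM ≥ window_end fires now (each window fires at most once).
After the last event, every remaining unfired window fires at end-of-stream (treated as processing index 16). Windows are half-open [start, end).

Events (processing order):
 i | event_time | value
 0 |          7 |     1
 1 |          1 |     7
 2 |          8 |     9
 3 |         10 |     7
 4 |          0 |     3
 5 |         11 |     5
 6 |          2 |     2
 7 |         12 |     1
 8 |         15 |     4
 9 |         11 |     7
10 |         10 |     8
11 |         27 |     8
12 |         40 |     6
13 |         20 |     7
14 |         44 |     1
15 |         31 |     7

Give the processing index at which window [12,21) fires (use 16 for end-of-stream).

11

i=0 t=7 v=1: → [6,15),[3,12),[0,9); WM=−∞
i=1 t=1 v=7: → [0,9); WM=−∞
i=2 t=8 v=9: → [6,15),[3,12),[0,9); WM=6
i=3 t=10 v=7: → [9,18),[6,15),[3,12); WM=6
i=4 t=0 v=3: DROP (t<6-0); WM=6
i=5 t=11 v=5: → [9,18),[6,15),[3,12); WM=9; [0,9) fires=3
i=6 t=2 v=2: DROP (t<9-0); WM=9
i=7 t=12 v=1: → [12,21),[9,18),[6,15); WM=9
i=8 t=15 v=4: → [15,24),[12,21),[9,18); WM=13; [3,12) fires=4
i=9 t=11 v=7: DROP (t<13-0); WM=13
i=10 t=10 v=8: DROP (t<13-0); WM=13
i=11 t=27 v=8: → [27,36),[24,33),[21,30); WM=25; [6,15) fires=4 [9,18) fires=4 [12,21) fires=2 [15,24) fires=1
i=12 t=40 v=6: → [39,48),[36,45),[33,42); WM=25
i=13 t=20 v=7: DROP (t<25-0); WM=25
i=14 t=44 v=1: → [42,51),[39,48),[36,45); WM=42; [21,30) fires=1 [24,33) fires=1 [27,36) fires=1 [33,42) fires=1
i=15 t=31 v=7: DROP (t<42-0); WM=42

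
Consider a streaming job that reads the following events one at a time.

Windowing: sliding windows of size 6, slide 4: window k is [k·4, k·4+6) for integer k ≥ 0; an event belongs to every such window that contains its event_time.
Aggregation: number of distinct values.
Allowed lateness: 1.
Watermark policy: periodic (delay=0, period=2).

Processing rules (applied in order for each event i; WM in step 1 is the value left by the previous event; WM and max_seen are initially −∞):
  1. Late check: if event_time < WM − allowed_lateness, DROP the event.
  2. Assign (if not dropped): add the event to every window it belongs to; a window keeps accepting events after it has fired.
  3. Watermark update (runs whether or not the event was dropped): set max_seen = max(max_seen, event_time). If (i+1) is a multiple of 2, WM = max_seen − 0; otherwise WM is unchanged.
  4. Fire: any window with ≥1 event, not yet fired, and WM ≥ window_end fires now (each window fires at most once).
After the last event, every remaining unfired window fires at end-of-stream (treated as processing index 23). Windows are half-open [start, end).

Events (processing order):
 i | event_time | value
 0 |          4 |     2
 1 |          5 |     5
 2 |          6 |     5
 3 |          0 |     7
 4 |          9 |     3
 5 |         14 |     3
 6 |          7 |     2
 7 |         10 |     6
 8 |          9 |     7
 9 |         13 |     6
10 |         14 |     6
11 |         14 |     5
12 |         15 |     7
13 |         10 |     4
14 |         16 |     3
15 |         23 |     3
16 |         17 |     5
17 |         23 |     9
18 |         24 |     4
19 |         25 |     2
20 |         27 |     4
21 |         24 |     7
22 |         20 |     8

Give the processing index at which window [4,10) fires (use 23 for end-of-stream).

5

i=0 t=4 v=2: → [4,10),[0,6); WM=−∞
i=1 t=5 v=5: → [4,10),[0,6); WM=5
i=2 t=6 v=5: → [4,10); WM=5
i=3 t=0 v=7: DROP (t<5-1); WM=6; [0,6) fires=2
i=4 t=9 v=3: → [8,14),[4,10); WM=6
i=5 t=14 v=3: → [12,18); WM=14; [4,10) fires=3 [8,14) fires=1
i=6 t=7 v=2: DROP (t<14-1); WM=14
i=7 t=10 v=6: DROP (t<14-1); WM=14
i=8 t=9 v=7: DROP (t<14-1); WM=14
i=9 t=13 v=6: → [12,18),[8,14); WM=14
i=10 t=14 v=6: → [12,18); WM=14
i=11 t=14 v=5: → [12,18); WM=14
i=12 t=15 v=7: → [12,18); WM=14
i=13 t=10 v=4: DROP (t<14-1); WM=15
i=14 t=16 v=3: → [16,22),[12,18); WM=15
i=15 t=23 v=3: → [20,26); WM=23; [12,18) fires=4 [16,22) fires=1
i=16 t=17 v=5: DROP (t<23-1); WM=23
i=17 t=23 v=9: → [20,26); WM=23
i=18 t=24 v=4: → [24,30),[20,26); WM=23
i=19 t=25 v=2: → [24,30),[20,26); WM=25
i=20 t=27 v=4: → [24,30); WM=25
i=21 t=24 v=7: → [24,30),[20,26); WM=27; [20,26) fires=5
i=22 t=20 v=8: DROP (t<27-1); WM=27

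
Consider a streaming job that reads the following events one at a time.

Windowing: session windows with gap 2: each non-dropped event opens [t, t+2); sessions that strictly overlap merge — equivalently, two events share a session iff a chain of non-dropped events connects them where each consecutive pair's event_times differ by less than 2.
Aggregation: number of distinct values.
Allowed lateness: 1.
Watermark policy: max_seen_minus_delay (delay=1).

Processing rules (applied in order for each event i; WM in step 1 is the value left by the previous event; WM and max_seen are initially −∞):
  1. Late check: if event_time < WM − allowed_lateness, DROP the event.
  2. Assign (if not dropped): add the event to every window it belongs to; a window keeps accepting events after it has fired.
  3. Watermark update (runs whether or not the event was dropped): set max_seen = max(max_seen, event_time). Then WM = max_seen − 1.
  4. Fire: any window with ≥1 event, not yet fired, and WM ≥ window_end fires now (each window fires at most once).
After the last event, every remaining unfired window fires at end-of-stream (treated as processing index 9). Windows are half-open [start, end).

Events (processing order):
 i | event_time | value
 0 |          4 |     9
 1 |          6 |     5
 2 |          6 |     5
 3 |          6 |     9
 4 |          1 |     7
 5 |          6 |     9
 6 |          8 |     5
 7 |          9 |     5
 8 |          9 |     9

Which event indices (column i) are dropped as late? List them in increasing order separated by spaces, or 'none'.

4

i=0 t=4 v=9: → [4,6); WM=3
i=1 t=6 v=5: → [6,8); WM=5
i=2 t=6 v=5: → [6,8); WM=5
i=3 t=6 v=9: → [6,8); WM=5
i=4 t=1 v=7: DROP (t<5-1); WM=5
i=5 t=6 v=9: → [6,8); WM=5
i=6 t=8 v=5: → [8,10); WM=7
i=7 t=9 v=5: → [8,11); WM=8
i=8 t=9 v=9: → [8,11); WM=8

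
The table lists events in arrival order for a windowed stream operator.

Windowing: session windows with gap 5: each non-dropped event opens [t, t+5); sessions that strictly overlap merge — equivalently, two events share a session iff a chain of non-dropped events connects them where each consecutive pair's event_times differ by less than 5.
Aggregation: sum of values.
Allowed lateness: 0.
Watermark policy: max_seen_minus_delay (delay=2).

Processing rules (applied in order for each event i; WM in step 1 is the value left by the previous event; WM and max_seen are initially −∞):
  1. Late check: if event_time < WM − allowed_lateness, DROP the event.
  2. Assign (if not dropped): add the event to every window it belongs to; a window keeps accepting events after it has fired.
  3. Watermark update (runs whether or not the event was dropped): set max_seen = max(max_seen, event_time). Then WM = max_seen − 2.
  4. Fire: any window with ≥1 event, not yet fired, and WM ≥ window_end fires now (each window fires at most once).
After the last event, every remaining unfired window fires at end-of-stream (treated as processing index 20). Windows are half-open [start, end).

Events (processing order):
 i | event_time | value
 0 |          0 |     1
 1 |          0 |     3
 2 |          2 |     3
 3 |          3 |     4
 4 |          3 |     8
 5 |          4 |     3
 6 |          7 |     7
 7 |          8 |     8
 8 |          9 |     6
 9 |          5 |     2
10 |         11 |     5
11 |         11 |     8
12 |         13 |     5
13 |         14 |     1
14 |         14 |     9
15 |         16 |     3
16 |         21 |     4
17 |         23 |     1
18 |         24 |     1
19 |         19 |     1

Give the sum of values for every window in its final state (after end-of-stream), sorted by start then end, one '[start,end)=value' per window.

i=0 t=0 v=1: → [0,5); WM=-2
i=1 t=0 v=3: → [0,5); WM=-2
i=2 t=2 v=3: → [0,7); WM=0
i=3 t=3 v=4: → [0,8); WM=1
i=4 t=3 v=8: → [0,8); WM=1
i=5 t=4 v=3: → [0,9); WM=2
i=6 t=7 v=7: → [0,12); WM=5
i=7 t=8 v=8: → [0,13); WM=6
i=8 t=9 v=6: → [0,14); WM=7
i=9 t=5 v=2: DROP (t<7-0); WM=7
i=10 t=11 v=5: → [0,16); WM=9
i=11 t=11 v=8: → [0,16); WM=9
i=12 t=13 v=5: → [0,18); WM=11
i=13 t=14 v=1: → [0,19); WM=12
i=14 t=14 v=9: → [0,19); WM=12
i=15 t=16 v=3: → [0,21); WM=14
i=16 t=21 v=4: → [21,26); WM=19
i=17 t=23 v=1: → [21,28); WM=21
i=18 t=24 v=1: → [21,29); WM=22
i=19 t=19 v=1: DROP (t<22-0); WM=22

[0,21)=74 [21,29)=6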